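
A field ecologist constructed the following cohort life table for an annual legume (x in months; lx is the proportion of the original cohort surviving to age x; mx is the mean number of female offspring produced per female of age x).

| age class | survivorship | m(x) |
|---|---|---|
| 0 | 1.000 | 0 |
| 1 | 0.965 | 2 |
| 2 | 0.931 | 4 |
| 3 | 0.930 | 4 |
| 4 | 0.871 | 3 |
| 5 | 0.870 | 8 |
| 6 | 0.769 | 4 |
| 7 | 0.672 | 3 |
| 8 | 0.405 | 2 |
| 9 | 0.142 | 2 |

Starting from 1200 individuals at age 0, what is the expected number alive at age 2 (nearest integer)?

Expected survivors = N0 · l_2 = 1200 × 0.931 = 1117.2 → 1117

1117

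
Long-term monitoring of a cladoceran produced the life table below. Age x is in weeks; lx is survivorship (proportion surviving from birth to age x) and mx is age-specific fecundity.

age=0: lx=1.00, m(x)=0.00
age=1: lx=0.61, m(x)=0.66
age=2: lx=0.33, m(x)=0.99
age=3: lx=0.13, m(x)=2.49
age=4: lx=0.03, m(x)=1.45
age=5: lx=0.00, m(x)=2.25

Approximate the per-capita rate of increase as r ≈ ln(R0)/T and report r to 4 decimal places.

0.0459

R0 = Σ lx·mx = 0 + 0.4026 + 0.3267 + 0.3237 + 0.0435 + 0 = 1.0965
Σ x·lx·mx = 2.2011; T = 2.2011/1.0965 = 2.00739…
r ≈ ln(R0)/T = ln(1.0965)/2.00739… = 0.045892… → 0.0459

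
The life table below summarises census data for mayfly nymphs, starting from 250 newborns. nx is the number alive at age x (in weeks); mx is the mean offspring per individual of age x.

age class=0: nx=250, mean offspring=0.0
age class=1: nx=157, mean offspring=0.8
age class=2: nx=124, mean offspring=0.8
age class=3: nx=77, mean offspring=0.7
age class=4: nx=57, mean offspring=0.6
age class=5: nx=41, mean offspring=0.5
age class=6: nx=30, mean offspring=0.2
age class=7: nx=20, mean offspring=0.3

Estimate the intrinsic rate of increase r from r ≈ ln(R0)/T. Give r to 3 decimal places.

0.139

lx = nx/n0 = nx/250: 1, 0.628, 0.496, 0.308, 0.228, 0.164, 0.12, 0.08
R0 = Σ lx·mx = 0 + 0.5024 + 0.3968 + 0.2156 + 0.1368 + 0.082 + 0.024 + 0.024 = 1.3816
Σ x·lx·mx = 3.212; T = 3.212/1.3816 = 2.32484…
r ≈ ln(R0)/T = ln(1.3816)/2.32484… = 0.13904… → 0.139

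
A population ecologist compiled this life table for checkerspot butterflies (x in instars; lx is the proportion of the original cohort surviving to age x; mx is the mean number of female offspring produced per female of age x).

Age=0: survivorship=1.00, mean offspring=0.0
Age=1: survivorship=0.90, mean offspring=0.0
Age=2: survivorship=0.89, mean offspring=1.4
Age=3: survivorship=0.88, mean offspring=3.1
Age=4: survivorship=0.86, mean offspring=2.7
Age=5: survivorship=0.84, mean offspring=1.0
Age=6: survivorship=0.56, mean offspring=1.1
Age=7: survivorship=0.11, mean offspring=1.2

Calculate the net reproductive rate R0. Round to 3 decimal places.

7.884

lx·mx by age: 0, 0, 1.246, 2.728, 2.322, 0.84, 0.616, 0.132
R0 = Σ lx·mx = 7.884 → 7.884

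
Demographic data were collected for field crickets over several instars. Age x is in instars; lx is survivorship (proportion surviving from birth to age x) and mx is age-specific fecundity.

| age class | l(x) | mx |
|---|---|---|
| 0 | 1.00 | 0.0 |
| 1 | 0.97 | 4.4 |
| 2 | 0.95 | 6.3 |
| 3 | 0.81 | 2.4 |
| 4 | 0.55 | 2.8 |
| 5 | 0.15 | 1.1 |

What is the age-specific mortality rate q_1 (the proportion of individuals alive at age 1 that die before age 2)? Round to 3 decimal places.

q_1 = (l_1 − l_2) / l_1 = (0.97 − 0.95) / 0.97
     = 0.02 / 0.97 = 0.020619… → 0.021

0.021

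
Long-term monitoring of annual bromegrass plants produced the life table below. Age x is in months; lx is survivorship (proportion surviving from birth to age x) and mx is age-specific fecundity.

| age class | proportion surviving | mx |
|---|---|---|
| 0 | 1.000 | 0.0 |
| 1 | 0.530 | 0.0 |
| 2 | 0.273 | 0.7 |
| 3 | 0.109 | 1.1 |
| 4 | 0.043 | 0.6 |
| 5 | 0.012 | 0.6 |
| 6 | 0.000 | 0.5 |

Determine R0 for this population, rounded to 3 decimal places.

0.344

lx·mx by age: 0, 0, 0.1911, 0.1199, 0.0258, 0.0072, 0
R0 = Σ lx·mx = 0.344 → 0.344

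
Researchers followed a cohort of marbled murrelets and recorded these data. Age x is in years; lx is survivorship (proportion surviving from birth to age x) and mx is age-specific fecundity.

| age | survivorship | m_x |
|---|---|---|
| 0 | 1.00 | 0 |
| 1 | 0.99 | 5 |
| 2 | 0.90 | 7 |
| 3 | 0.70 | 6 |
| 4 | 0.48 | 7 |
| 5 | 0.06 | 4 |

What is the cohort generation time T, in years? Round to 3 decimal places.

lx·mx: 0, 4.95, 6.3, 4.2, 3.36, 0.24 → R0 = 19.05
x·lx·mx: 0, 4.95, 12.6, 12.6, 13.44, 1.2 → Σ = 44.79
T = 44.79 / 19.05 = 2.351181… → 2.351

2.351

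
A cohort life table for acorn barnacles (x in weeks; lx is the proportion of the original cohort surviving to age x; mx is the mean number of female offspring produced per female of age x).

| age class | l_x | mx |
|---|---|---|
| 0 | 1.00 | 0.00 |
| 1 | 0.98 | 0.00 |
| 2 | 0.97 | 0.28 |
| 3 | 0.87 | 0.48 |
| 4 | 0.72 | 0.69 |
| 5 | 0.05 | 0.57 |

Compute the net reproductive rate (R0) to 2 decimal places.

1.21

lx·mx by age: 0, 0, 0.2716, 0.4176, 0.4968, 0.0285
R0 = Σ lx·mx = 1.2145 → 1.21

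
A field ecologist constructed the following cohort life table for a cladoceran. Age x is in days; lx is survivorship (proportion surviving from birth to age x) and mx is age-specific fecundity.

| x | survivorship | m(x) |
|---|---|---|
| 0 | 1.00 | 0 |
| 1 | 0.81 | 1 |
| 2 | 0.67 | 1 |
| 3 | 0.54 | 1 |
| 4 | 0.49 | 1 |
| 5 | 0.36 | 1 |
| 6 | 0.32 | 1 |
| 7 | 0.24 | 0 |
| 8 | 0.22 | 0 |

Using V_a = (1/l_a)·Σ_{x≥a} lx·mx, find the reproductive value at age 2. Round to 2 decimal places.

lx·mx for x ≥ 2: 0.67, 0.54, 0.49, 0.36, 0.32, 0, 0 → sum = 2.38
V_2 = 2.38 / l_2 = 2.38 / 0.67 = 3.552239… → 3.55

3.55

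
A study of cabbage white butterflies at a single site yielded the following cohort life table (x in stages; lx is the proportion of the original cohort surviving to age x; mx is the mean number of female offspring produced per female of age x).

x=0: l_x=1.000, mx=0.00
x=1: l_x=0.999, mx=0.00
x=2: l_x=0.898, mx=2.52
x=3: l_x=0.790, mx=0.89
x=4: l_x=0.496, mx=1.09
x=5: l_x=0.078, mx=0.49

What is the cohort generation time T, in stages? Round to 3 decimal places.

2.536

lx·mx: 0, 0, 2.26296, 0.7031, 0.54064, 0.03822 → R0 = 3.54492
x·lx·mx: 0, 0, 4.52592, 2.1093, 2.16256, 0.1911 → Σ = 8.98888
T = 8.98888 / 3.54492 = 2.535707… → 2.536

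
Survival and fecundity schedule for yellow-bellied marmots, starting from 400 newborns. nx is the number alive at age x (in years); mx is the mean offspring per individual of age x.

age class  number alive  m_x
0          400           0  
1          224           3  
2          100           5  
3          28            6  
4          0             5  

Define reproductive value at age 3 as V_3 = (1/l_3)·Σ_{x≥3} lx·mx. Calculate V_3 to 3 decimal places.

lx = nx/n0 = nx/400: 1, 0.56, 0.25, 0.07, 0
lx·mx for x ≥ 3: 0.42, 0 → sum = 0.42
V_3 = 0.42 / l_3 = 0.42 / 0.07 = 6 → 6.000

6.000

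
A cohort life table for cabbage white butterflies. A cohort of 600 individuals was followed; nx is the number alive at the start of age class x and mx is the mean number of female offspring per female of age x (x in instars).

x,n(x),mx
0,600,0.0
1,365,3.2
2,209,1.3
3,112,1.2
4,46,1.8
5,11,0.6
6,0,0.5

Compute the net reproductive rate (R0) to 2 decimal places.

2.77

lx = nx/n0 = nx/600: 1, 0.60833…, 0.34833…, 0.18667…, 0.07667…, 0.01833…, 0
lx·mx by age: 0, 1.946667…, 0.452833…, 0.224…, 0.138…, 0.011…, 0
R0 = Σ lx·mx = 2.7725… → 2.77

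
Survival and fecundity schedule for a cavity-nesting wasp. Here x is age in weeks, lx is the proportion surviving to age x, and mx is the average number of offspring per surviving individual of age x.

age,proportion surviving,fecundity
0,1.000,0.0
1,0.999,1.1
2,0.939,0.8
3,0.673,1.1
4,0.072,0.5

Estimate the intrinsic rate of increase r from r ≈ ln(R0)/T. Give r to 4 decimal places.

0.5107

R0 = Σ lx·mx = 0 + 1.0989 + 0.7512 + 0.7403 + 0.036 = 2.6264
Σ x·lx·mx = 4.9662; T = 4.9662/2.6264 = 1.89088…
r ≈ ln(R0)/T = ln(2.6264)/1.89088… = 0.51067… → 0.5107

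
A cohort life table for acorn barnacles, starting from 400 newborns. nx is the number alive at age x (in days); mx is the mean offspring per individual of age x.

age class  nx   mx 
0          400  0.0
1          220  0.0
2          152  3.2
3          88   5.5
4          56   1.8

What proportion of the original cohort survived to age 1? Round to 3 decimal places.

0.550

l_1 = n_1/n_0 = 220/400 = 0.55 → 0.550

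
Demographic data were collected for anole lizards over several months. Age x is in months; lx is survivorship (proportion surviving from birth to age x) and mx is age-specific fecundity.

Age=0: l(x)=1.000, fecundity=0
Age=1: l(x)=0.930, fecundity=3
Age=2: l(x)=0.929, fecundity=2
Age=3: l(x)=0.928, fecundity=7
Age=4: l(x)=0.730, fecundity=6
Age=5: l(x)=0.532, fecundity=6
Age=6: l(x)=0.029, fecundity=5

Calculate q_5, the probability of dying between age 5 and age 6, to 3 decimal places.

0.945

q_5 = (l_5 − l_6) / l_5 = (0.532 − 0.029) / 0.532
     = 0.503 / 0.532 = 0.945489… → 0.945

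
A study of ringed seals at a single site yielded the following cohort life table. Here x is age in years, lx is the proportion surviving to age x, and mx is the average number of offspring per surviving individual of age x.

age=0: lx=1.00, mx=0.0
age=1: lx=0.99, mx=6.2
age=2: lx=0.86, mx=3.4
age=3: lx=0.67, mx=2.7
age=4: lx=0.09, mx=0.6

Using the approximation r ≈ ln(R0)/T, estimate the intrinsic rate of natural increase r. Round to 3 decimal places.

1.482

R0 = Σ lx·mx = 0 + 6.138 + 2.924 + 1.809 + 0.054 = 10.925
Σ x·lx·mx = 17.629; T = 17.629/10.925 = 1.61364…
r ≈ ln(R0)/T = ln(10.925)/1.61364… = 1.48178… → 1.482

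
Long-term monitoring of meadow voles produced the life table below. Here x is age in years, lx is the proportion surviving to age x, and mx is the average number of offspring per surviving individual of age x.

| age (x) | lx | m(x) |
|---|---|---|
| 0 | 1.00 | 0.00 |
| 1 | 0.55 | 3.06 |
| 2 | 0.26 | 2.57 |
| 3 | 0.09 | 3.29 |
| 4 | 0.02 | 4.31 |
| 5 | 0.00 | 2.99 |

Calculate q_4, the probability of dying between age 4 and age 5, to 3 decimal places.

1.000

q_4 = (l_4 − l_5) / l_4 = (0.02 − 0) / 0.02
     = 0.02 / 0.02 = 1 → 1.000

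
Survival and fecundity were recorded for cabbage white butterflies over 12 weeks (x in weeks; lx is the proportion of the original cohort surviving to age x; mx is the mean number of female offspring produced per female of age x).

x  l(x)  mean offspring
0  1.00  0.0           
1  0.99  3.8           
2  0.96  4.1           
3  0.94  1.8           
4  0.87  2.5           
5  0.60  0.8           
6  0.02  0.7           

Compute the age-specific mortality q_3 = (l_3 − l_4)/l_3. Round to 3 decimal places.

q_3 = (l_3 − l_4) / l_3 = (0.94 − 0.87) / 0.94
     = 0.07 / 0.94 = 0.074468… → 0.074

0.074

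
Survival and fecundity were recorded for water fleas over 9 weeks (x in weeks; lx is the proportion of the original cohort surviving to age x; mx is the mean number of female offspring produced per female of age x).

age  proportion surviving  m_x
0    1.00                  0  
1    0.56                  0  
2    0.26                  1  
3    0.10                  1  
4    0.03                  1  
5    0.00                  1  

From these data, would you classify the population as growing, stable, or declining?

declining

R0 = Σ lx·mx = 0 + 0 + 0.26 + 0.1 + 0.03 + 0 = 0.39
R0 < 1, so the population is declining.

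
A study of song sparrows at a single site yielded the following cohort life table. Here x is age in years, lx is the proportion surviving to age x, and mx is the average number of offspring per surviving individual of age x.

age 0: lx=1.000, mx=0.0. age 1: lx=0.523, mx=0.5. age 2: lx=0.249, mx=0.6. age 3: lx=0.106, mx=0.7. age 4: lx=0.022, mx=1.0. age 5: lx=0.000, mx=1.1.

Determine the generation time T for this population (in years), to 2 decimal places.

1.72

lx·mx: 0, 0.2615, 0.1494, 0.0742, 0.022, 0 → R0 = 0.5071
x·lx·mx: 0, 0.2615, 0.2988, 0.2226, 0.088, 0 → Σ = 0.8709
T = 0.8709 / 0.5071 = 1.717413… → 1.72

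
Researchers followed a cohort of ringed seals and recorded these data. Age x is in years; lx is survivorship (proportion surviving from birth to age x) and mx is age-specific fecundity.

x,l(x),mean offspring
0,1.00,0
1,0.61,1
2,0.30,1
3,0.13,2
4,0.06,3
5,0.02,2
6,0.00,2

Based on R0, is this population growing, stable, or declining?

R0 = Σ lx·mx = 0 + 0.61 + 0.3 + 0.26 + 0.18 + 0.04 + 0 = 1.39
R0 > 1, so the population is growing.

growing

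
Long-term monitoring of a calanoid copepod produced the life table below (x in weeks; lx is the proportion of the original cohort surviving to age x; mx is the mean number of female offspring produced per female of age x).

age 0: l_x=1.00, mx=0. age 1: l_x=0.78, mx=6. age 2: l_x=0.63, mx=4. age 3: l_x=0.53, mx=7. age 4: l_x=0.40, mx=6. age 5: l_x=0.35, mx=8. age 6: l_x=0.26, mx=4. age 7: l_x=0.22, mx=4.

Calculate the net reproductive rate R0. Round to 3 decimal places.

lx·mx by age: 0, 4.68, 2.52, 3.71, 2.4, 2.8, 1.04, 0.88
R0 = Σ lx·mx = 18.03 → 18.030

18.030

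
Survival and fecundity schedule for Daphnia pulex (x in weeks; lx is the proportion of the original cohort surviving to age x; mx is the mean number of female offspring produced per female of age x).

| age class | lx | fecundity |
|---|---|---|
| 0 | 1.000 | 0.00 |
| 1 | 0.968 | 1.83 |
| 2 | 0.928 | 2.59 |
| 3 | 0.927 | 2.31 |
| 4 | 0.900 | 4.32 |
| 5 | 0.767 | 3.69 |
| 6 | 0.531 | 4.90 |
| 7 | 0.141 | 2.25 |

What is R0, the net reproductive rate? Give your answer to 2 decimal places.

15.95

lx·mx by age: 0, 1.77144, 2.40352, 2.14137, 3.888, 2.83023, 2.6019, 0.31725
R0 = Σ lx·mx = 15.95371 → 15.95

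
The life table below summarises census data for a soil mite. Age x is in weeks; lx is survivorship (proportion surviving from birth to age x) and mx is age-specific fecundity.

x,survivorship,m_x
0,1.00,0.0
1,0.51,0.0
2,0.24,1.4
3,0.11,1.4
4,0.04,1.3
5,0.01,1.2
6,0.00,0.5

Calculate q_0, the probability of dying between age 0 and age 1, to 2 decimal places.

q_0 = (l_0 − l_1) / l_0 = (1 − 0.51) / 1
     = 0.49 / 1 = 0.49 → 0.49

0.49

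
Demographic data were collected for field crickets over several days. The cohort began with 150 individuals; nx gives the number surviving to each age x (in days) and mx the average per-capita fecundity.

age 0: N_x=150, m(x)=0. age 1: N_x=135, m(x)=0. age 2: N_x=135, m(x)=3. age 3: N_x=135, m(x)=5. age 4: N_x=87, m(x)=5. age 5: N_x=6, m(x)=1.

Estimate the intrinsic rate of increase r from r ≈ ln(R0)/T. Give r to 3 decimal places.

0.765

lx = nx/n0 = nx/150: 1, 0.9, 0.9, 0.9, 0.58, 0.04
R0 = Σ lx·mx = 0 + 0 + 2.7 + 4.5 + 2.9 + 0.04 = 10.14
Σ x·lx·mx = 30.7; T = 30.7/10.14 = 3.02761…
r ≈ ln(R0)/T = ln(10.14)/3.02761… = 0.76512… → 0.765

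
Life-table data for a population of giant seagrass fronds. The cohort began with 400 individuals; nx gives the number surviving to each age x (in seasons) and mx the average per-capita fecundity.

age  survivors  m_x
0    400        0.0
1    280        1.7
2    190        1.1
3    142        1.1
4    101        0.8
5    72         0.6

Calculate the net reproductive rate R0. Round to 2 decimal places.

lx = nx/n0 = nx/400: 1, 0.7, 0.475, 0.355, 0.2525, 0.18
lx·mx by age: 0, 1.19, 0.5225, 0.3905, 0.202, 0.108
R0 = Σ lx·mx = 2.413 → 2.41

2.41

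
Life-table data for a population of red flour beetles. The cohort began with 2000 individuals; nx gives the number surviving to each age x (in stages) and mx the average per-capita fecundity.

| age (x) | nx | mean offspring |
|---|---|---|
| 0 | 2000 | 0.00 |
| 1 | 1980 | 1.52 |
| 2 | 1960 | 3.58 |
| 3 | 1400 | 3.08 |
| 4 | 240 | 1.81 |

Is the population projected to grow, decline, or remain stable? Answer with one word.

lx = nx/n0 = nx/2000: 1, 0.99, 0.98, 0.7, 0.12
R0 = Σ lx·mx = 0 + 1.5048 + 3.5084 + 2.156 + 0.2172 = 7.3864
R0 > 1, so the population is growing.

growing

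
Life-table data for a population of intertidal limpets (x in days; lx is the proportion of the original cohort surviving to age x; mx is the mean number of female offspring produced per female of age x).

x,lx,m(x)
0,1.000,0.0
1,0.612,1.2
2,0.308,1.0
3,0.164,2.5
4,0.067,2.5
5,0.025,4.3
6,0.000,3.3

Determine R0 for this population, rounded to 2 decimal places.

1.73

lx·mx by age: 0, 0.7344, 0.308, 0.41, 0.1675, 0.1075, 0
R0 = Σ lx·mx = 1.7274 → 1.73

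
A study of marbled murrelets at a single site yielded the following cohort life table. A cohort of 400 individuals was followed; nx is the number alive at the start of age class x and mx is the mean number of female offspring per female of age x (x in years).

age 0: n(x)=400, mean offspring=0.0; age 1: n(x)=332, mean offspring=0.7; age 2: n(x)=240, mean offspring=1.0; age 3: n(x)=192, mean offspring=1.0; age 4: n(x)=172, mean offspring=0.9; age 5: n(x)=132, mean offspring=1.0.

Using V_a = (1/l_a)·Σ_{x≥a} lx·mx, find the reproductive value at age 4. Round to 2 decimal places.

1.67

lx = nx/n0 = nx/400: 1, 0.83, 0.6, 0.48, 0.43, 0.33
lx·mx for x ≥ 4: 0.387, 0.33 → sum = 0.717
V_4 = 0.717 / l_4 = 0.717 / 0.43 = 1.667442… → 1.67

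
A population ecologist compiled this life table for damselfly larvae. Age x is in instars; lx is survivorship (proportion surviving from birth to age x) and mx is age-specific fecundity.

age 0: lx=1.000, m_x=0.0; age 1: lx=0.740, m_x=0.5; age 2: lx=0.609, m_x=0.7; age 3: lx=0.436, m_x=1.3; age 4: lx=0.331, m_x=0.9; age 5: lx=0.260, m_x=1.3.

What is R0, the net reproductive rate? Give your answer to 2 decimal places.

lx·mx by age: 0, 0.37, 0.4263, 0.5668, 0.2979, 0.338
R0 = Σ lx·mx = 1.999 → 2.00

2.00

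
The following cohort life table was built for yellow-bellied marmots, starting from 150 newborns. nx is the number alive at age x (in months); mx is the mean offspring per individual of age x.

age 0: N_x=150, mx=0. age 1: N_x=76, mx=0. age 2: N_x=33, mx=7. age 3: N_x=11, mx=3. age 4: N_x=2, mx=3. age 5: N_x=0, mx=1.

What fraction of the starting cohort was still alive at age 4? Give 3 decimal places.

0.013

l_4 = n_4/n_0 = 2/150 = 0.013333… → 0.013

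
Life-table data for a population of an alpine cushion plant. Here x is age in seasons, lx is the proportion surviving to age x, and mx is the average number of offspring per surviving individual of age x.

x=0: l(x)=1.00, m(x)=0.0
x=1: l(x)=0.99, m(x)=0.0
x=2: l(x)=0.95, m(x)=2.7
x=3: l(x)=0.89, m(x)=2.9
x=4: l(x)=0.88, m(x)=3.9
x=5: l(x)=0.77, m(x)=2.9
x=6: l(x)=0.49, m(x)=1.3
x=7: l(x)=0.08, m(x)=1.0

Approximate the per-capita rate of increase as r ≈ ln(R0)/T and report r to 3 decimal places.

0.669

R0 = Σ lx·mx = 0 + 0 + 2.565 + 2.581 + 3.432 + 2.233 + 0.637 + 0.08 = 11.528
Σ x·lx·mx = 42.148; T = 42.148/11.528 = 3.65614…
r ≈ ln(R0)/T = ln(11.528)/3.65614… = 0.66868… → 0.669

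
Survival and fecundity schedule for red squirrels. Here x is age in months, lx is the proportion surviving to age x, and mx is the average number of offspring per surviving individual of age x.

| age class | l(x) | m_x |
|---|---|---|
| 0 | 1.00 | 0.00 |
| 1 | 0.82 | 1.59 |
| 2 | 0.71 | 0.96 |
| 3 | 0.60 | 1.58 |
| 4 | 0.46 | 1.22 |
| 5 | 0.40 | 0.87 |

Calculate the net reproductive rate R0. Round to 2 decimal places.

3.84

lx·mx by age: 0, 1.3038, 0.6816, 0.948, 0.5612, 0.348
R0 = Σ lx·mx = 3.8426 → 3.84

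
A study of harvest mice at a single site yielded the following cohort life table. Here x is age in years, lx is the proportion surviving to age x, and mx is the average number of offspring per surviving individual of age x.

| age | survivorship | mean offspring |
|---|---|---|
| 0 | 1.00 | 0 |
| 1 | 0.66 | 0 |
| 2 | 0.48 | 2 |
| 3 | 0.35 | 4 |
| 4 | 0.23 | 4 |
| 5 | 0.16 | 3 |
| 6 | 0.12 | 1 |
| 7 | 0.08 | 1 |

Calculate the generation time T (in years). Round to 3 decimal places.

lx·mx: 0, 0, 0.96, 1.4, 0.92, 0.48, 0.12, 0.08 → R0 = 3.96
x·lx·mx: 0, 0, 1.92, 4.2, 3.68, 2.4, 0.72, 0.56 → Σ = 13.48
T = 13.48 / 3.96 = 3.40404… → 3.404

3.404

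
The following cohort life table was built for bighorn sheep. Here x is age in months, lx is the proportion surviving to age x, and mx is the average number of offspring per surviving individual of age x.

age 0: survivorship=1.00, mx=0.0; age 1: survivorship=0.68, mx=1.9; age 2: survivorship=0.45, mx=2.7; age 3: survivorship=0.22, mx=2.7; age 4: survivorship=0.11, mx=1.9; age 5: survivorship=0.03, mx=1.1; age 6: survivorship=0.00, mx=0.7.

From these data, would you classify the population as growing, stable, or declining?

growing

R0 = Σ lx·mx = 0 + 1.292 + 1.215 + 0.594 + 0.209 + 0.033 + 0 = 3.343
R0 > 1, so the population is growing.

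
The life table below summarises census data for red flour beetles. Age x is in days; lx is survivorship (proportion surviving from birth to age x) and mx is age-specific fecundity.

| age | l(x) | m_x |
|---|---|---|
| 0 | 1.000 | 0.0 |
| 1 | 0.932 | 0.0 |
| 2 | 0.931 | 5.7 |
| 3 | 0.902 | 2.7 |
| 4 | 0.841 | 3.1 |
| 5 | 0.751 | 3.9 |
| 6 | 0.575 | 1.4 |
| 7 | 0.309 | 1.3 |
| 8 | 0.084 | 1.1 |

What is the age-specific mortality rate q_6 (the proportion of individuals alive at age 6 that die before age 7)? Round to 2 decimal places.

q_6 = (l_6 − l_7) / l_6 = (0.575 − 0.309) / 0.575
     = 0.266 / 0.575 = 0.462609… → 0.46

0.46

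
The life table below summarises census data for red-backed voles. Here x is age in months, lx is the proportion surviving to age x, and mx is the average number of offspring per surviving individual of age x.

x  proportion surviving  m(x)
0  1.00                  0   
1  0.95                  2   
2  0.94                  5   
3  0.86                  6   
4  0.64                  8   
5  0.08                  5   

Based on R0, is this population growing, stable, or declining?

R0 = Σ lx·mx = 0 + 1.9 + 4.7 + 5.16 + 5.12 + 0.4 = 17.28
R0 > 1, so the population is growing.

growing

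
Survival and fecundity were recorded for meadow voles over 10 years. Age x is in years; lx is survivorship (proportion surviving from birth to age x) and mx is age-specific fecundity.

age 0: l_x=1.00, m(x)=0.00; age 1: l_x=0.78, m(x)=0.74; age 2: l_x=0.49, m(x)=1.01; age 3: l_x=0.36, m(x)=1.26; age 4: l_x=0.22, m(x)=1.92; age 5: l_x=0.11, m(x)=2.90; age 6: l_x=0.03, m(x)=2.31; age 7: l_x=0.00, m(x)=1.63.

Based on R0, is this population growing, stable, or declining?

R0 = Σ lx·mx = 0 + 0.5772 + 0.4949 + 0.4536 + 0.4224 + 0.319 + 0.0693 + 0 = 2.3364
R0 > 1, so the population is growing.

growing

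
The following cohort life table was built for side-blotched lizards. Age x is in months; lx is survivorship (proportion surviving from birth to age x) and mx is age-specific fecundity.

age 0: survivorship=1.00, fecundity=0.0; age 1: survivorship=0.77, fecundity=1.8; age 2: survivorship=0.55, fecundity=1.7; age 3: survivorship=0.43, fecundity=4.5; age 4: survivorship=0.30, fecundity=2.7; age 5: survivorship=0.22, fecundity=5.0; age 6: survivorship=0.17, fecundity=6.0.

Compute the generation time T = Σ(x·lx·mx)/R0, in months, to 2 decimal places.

3.33

lx·mx: 0, 1.386, 0.935, 1.935, 0.81, 1.1, 1.02 → R0 = 7.186
x·lx·mx: 0, 1.386, 1.87, 5.805, 3.24, 5.5, 6.12 → Σ = 23.921
T = 23.921 / 7.186 = 3.328834… → 3.33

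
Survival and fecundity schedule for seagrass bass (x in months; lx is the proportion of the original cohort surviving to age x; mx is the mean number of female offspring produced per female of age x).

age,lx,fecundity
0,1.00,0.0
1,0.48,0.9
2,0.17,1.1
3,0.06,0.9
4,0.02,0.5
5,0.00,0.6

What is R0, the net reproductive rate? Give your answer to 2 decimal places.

0.68

lx·mx by age: 0, 0.432, 0.187, 0.054, 0.01, 0
R0 = Σ lx·mx = 0.683 → 0.68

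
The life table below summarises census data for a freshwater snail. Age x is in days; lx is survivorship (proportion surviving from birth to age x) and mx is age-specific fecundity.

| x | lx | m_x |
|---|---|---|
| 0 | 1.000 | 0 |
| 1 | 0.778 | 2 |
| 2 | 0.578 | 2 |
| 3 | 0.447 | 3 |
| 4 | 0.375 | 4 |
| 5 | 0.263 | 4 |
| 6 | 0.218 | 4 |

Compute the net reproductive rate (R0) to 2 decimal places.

lx·mx by age: 0, 1.556, 1.156, 1.341, 1.5, 1.052, 0.872
R0 = Σ lx·mx = 7.477 → 7.48

7.48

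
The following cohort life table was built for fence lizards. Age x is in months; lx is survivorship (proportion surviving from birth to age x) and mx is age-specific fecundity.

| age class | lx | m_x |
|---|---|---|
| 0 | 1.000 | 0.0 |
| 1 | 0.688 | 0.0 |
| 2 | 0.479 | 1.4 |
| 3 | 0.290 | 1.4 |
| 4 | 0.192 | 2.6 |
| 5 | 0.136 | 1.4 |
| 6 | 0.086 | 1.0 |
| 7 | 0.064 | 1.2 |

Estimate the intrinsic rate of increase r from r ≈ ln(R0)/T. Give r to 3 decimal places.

0.193

R0 = Σ lx·mx = 0 + 0 + 0.6706 + 0.406 + 0.4992 + 0.1904 + 0.086 + 0.0768 = 1.929
Σ x·lx·mx = 6.5616; T = 6.5616/1.929 = 3.40156…
r ≈ ln(R0)/T = ln(1.929)/3.40156… = 0.19315… → 0.193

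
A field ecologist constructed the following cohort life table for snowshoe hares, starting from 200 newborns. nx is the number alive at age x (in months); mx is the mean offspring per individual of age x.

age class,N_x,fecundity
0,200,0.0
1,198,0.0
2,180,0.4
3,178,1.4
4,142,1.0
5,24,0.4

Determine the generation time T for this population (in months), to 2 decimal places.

lx = nx/n0 = nx/200: 1, 0.99, 0.9, 0.89, 0.71, 0.12
lx·mx: 0, 0, 0.36, 1.246, 0.71, 0.048 → R0 = 2.364
x·lx·mx: 0, 0, 0.72, 3.738, 2.84, 0.24 → Σ = 7.538
T = 7.538 / 2.364 = 3.188663… → 3.19

3.19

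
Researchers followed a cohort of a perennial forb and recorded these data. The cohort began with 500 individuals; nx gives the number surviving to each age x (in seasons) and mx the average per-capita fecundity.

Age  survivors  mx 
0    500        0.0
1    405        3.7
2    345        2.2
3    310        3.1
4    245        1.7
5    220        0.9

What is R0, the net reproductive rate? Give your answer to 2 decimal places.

lx = nx/n0 = nx/500: 1, 0.81, 0.69, 0.62, 0.49, 0.44
lx·mx by age: 0, 2.997, 1.518, 1.922, 0.833, 0.396
R0 = Σ lx·mx = 7.666 → 7.67

7.67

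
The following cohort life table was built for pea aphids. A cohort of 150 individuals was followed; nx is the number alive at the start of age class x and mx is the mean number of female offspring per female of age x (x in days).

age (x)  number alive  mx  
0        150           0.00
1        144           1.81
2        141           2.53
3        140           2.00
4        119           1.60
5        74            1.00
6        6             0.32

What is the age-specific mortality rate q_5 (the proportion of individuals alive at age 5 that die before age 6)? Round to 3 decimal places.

lx = nx/n0 = nx/150: 1, 0.96, 0.94, 0.93333…, 0.79333…, 0.49333…, 0.04
q_5 = (l_5 − l_6) / l_5 = (0.493333… − 0.04) / 0.493333…
     = 0.453333… / 0.493333… = 0.918919… → 0.919

0.919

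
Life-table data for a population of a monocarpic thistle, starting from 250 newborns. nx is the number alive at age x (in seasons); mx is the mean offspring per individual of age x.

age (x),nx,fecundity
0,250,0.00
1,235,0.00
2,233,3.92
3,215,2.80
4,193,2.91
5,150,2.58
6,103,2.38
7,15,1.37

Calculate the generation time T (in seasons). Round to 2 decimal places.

lx = nx/n0 = nx/250: 1, 0.94, 0.932, 0.86, 0.772, 0.6, 0.412, 0.06
lx·mx: 0, 0, 3.65344, 2.408, 2.24652, 1.548, 0.98056, 0.0822 → R0 = 10.91872
x·lx·mx: 0, 0, 7.30688, 7.224, 8.98608, 7.74, 5.88336, 0.5754 → Σ = 37.71572
T = 37.71572 / 10.91872 = 3.454225… → 3.45

3.45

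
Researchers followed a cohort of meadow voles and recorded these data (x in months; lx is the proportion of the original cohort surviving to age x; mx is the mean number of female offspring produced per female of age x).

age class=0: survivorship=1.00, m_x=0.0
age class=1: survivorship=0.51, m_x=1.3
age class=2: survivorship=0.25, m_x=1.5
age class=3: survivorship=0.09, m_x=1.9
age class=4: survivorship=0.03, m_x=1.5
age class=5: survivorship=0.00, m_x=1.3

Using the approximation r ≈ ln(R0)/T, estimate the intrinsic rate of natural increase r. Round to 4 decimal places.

R0 = Σ lx·mx = 0 + 0.663 + 0.375 + 0.171 + 0.045 + 0 = 1.254
Σ x·lx·mx = 2.106; T = 2.106/1.254 = 1.67943…
r ≈ ln(R0)/T = ln(1.254)/1.67943… = 0.134771… → 0.1348

0.1348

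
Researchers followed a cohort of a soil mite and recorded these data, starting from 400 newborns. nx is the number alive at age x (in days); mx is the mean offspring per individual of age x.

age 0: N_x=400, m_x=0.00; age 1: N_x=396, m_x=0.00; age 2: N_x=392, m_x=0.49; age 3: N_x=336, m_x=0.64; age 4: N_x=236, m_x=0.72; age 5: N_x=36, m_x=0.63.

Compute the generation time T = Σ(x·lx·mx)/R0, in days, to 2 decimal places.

3.04

lx = nx/n0 = nx/400: 1, 0.99, 0.98, 0.84, 0.59, 0.09
lx·mx: 0, 0, 0.4802, 0.5376, 0.4248, 0.0567 → R0 = 1.4993
x·lx·mx: 0, 0, 0.9604, 1.6128, 1.6992, 0.2835 → Σ = 4.5559
T = 4.5559 / 1.4993 = 3.038685… → 3.04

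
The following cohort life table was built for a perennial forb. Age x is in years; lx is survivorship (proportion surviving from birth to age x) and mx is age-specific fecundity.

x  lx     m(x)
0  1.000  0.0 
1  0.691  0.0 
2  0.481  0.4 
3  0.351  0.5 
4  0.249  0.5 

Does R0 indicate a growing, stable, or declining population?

declining

R0 = Σ lx·mx = 0 + 0 + 0.1924 + 0.1755 + 0.1245 = 0.4924
R0 < 1, so the population is declining.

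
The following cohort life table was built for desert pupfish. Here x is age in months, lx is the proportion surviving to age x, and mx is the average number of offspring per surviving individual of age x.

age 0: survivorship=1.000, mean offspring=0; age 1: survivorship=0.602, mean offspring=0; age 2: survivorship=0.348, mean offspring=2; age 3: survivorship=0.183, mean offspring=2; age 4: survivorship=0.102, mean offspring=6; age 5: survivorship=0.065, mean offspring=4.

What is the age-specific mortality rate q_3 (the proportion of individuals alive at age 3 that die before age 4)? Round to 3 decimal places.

0.443

q_3 = (l_3 − l_4) / l_3 = (0.183 − 0.102) / 0.183
     = 0.081 / 0.183 = 0.442623… → 0.443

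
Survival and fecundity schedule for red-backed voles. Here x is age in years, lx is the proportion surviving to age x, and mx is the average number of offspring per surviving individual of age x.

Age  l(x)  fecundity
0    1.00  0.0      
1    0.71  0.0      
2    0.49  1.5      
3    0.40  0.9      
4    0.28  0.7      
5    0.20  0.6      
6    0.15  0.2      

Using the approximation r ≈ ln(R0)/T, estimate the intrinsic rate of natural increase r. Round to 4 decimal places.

0.1280

R0 = Σ lx·mx = 0 + 0 + 0.735 + 0.36 + 0.196 + 0.12 + 0.03 = 1.441
Σ x·lx·mx = 4.114; T = 4.114/1.441 = 2.85496…
r ≈ ln(R0)/T = ln(1.441)/2.85496… = 0.127966… → 0.1280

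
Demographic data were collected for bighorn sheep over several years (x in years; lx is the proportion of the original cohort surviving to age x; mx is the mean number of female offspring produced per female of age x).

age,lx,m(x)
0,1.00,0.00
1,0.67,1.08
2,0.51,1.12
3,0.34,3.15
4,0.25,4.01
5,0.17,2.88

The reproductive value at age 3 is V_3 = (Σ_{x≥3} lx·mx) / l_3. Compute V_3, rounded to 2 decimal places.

lx·mx for x ≥ 3: 1.071, 1.0025, 0.4896 → sum = 2.5631
V_3 = 2.5631 / l_3 = 2.5631 / 0.34 = 7.538529… → 7.54

7.54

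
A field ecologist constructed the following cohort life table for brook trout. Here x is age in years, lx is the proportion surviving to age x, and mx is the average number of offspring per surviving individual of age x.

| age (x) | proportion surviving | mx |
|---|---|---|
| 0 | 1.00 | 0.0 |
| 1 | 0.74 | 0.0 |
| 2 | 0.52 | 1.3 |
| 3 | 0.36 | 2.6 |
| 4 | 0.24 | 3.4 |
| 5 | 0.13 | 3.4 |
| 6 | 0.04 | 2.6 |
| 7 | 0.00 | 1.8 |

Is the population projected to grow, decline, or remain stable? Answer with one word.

growing

R0 = Σ lx·mx = 0 + 0 + 0.676 + 0.936 + 0.816 + 0.442 + 0.104 + 0 = 2.974
R0 > 1, so the population is growing.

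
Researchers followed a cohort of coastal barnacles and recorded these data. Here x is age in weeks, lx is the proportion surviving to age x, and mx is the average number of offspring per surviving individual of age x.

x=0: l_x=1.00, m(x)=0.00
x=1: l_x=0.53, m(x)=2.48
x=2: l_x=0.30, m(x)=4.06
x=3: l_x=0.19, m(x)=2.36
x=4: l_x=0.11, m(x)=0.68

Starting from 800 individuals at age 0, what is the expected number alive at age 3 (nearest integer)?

152

Expected survivors = N0 · l_3 = 800 × 0.19 = 152 → 152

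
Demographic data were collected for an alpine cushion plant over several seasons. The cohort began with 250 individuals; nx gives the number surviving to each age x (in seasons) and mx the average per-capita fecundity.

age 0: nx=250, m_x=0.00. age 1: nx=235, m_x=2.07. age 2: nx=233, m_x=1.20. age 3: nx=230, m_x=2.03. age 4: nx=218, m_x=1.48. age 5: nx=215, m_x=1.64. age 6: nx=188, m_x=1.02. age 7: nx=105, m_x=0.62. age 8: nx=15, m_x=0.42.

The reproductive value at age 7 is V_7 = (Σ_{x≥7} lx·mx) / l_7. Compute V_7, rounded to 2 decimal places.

lx = nx/n0 = nx/250: 1, 0.94, 0.932, 0.92, 0.872, 0.86, 0.752, 0.42, 0.06
lx·mx for x ≥ 7: 0.2604, 0.0252 → sum = 0.2856
V_7 = 0.2856 / l_7 = 0.2856 / 0.42 = 0.68 → 0.68

0.68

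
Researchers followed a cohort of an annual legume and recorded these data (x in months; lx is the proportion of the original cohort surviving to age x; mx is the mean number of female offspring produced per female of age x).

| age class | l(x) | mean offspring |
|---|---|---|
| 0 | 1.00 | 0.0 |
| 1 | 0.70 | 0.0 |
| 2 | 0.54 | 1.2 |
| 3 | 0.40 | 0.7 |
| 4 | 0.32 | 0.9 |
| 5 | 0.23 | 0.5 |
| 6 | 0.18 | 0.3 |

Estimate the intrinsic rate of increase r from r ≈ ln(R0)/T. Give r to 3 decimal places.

0.108

R0 = Σ lx·mx = 0 + 0 + 0.648 + 0.28 + 0.288 + 0.115 + 0.054 = 1.385
Σ x·lx·mx = 4.187; T = 4.187/1.385 = 3.0231…
r ≈ ln(R0)/T = ln(1.385)/3.0231… = 0.10774… → 0.108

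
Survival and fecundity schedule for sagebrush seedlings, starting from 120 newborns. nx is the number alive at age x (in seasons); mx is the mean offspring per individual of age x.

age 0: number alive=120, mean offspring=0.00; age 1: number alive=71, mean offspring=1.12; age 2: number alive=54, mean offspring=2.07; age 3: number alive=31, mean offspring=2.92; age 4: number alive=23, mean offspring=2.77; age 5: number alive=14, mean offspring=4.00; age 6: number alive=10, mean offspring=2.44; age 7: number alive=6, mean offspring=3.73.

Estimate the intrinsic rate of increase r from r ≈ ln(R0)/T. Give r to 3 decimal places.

lx = nx/n0 = nx/120: 1, 0.59167…, 0.45, 0.25833…, 0.19167…, 0.11667…, 0.08333…, 0.05
R0 = Σ lx·mx = 0 + 0.66267… + 0.9315 + 0.75433… + 0.53092… + 0.46667… + 0.20333… + 0.1865 = 3.735917…
Σ x·lx·mx = 11.771167…; T = 11.771167…/3.735917… = 3.15081…
r ≈ ln(R0)/T = ln(3.735917…)/3.15081… = 0.4183… → 0.418

0.418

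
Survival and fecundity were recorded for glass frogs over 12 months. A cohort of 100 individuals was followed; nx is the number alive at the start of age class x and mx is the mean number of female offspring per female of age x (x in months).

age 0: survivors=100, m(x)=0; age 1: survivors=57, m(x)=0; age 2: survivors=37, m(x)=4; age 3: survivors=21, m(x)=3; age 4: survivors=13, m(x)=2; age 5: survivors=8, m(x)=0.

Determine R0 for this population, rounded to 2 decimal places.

2.37

lx = nx/n0 = nx/100: 1, 0.57, 0.37, 0.21, 0.13, 0.08
lx·mx by age: 0, 0, 1.48, 0.63, 0.26, 0
R0 = Σ lx·mx = 2.37 → 2.37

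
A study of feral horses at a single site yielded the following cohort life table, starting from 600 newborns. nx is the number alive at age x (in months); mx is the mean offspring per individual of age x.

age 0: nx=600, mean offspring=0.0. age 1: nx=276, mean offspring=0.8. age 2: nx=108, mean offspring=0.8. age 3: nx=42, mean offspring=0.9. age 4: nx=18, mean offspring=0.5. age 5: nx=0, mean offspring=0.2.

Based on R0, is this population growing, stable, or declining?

declining

lx = nx/n0 = nx/600: 1, 0.46, 0.18, 0.07, 0.03, 0
R0 = Σ lx·mx = 0 + 0.368 + 0.144 + 0.063 + 0.015 + 0 = 0.59
R0 < 1, so the population is declining.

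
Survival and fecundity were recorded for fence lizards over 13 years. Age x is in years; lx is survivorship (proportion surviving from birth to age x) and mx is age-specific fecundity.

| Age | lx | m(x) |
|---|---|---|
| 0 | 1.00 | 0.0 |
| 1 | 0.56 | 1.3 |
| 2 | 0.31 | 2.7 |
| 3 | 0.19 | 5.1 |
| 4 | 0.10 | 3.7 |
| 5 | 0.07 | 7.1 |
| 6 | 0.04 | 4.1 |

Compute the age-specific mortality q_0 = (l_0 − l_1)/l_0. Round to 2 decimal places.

0.44

q_0 = (l_0 − l_1) / l_0 = (1 − 0.56) / 1
     = 0.44 / 1 = 0.44 → 0.44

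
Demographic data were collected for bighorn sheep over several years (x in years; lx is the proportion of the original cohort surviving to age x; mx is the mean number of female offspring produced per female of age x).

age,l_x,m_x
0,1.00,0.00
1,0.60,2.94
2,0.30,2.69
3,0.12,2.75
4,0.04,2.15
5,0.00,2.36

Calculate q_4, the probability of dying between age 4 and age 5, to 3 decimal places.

q_4 = (l_4 − l_5) / l_4 = (0.04 − 0) / 0.04
     = 0.04 / 0.04 = 1 → 1.000

1.000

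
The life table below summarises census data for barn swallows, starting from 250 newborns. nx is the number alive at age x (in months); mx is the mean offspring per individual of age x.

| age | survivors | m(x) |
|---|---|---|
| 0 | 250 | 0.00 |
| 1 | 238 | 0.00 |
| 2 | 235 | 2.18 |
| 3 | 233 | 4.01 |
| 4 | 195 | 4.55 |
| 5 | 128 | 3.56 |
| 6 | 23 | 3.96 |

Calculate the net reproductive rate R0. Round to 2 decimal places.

11.52

lx = nx/n0 = nx/250: 1, 0.952, 0.94, 0.932, 0.78, 0.512, 0.092
lx·mx by age: 0, 0, 2.0492, 3.73732, 3.549, 1.82272, 0.36432
R0 = Σ lx·mx = 11.52256 → 11.52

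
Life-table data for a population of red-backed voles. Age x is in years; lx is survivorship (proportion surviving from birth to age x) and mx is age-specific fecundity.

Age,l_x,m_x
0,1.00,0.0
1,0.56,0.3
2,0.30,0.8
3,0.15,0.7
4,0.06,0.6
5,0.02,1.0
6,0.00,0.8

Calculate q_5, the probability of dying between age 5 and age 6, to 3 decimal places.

1.000

q_5 = (l_5 − l_6) / l_5 = (0.02 − 0) / 0.02
     = 0.02 / 0.02 = 1 → 1.000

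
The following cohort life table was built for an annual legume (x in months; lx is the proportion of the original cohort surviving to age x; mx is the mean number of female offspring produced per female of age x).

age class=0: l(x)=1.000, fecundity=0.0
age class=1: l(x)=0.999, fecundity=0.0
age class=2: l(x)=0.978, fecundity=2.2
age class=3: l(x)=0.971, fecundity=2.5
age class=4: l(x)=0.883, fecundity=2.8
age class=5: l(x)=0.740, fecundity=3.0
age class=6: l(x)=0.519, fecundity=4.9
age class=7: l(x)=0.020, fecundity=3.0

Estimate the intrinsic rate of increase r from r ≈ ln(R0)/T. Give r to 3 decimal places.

R0 = Σ lx·mx = 0 + 0 + 2.1516 + 2.4275 + 2.4724 + 2.22 + 2.5431 + 0.06 = 11.8746
Σ x·lx·mx = 48.2539; T = 48.2539/11.8746 = 4.06362…
r ≈ ln(R0)/T = ln(11.8746)/4.06362… = 0.60892… → 0.609

0.609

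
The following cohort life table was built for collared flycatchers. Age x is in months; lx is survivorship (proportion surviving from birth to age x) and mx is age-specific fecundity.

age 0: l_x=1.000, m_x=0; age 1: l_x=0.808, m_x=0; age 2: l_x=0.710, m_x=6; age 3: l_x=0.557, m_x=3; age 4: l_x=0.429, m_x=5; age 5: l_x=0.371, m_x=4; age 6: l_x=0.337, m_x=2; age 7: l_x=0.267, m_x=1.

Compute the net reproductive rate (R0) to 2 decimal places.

lx·mx by age: 0, 0, 4.26, 1.671, 2.145, 1.484, 0.674, 0.267
R0 = Σ lx·mx = 10.501 → 10.50

10.50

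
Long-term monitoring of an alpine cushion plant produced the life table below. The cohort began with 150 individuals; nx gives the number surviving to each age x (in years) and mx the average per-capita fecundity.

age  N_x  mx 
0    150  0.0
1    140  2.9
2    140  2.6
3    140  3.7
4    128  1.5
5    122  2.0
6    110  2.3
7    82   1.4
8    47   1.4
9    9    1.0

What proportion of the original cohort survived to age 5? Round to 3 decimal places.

l_5 = n_5/n_0 = 122/150 = 0.813333… → 0.813

0.813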